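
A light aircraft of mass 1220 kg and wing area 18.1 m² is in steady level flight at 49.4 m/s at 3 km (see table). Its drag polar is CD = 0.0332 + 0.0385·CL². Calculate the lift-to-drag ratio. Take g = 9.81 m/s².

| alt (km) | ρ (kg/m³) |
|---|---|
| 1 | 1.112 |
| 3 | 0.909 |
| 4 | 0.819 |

At 3 km, from the table: ρ = 0.909 kg/m³.
Weight W = mg = 1220 × 9.81 = 11968 N; in level flight L = W.
q = ½ρv² = ½ × 0.909 × 49.4² = 1109 Pa.
Required CL = L/(qS) = 11968/(1109·18.1) = 0.5962.
CD = 0.0332 + 0.0385 × 0.5962² = 0.04688.
L/D = CL/CD = 0.5962 / 0.04688 = 12.7

L/D = 12.7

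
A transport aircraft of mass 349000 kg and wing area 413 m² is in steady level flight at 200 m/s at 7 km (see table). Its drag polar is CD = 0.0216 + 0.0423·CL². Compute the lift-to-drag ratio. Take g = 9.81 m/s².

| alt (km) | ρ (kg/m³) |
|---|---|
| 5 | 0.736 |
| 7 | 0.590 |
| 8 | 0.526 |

L/D = 16.5

At 7 km, from the table: ρ = 0.590 kg/m³.
In steady level flight, lift balances weight: W = mg = 349000 × 9.81 = 3.4237×10^6 N.
Dynamic pressure q = 0.5 × 0.59 × 200² = 11800 Pa.
Required CL = L/(qS) = 3.4237×10^6/(11800·413) = 0.7025.
CD = 0.0216 + 0.0423 × 0.7025² = 0.04248.
L/D = CL/CD = 0.7025 / 0.04248 = 16.5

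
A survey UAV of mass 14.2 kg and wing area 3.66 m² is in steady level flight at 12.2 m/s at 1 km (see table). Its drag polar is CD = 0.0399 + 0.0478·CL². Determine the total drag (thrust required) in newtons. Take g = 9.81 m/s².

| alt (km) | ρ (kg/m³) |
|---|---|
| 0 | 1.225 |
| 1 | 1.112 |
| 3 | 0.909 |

D = 15.1 N

At 1 km, from the table: ρ = 1.112 kg/m³.
In steady level flight, lift balances weight: W = mg = 14.2 × 9.81 = 139.3 N.
q = ½ρv² = ½ × 1.112 × 12.2² = 82.76 Pa.
CL = W/(q·S) = 139.3 / (82.76 × 3.66) = 0.4599.
CD = 0.0399 + 0.0478 × 0.4599² = 0.05001.
D = q·S·CD = 82.76 × 3.66 × 0.05001 = 15.15 N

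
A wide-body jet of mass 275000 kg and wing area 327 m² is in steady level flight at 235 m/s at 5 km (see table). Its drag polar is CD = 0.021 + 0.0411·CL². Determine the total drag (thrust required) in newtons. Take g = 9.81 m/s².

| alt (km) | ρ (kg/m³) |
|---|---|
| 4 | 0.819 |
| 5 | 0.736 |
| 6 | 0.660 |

D = 1.85×10^5 N

At 5 km, from the table: ρ = 0.736 kg/m³.
Weight W = mg = 275000 × 9.81 = 2.6978×10^6 N; in level flight L = W.
q = ½ρv² = ½ × 0.736 × 235² = 20320 Pa.
CL = W/(q·S) = 2.6978×10^6 / (20320 × 327) = 0.4059.
CD = 0.021 + 0.0411 × 0.4059² = 0.02777.
D = q·S·CD = 20320 × 327 × 0.02777 = 1.846×10^5 N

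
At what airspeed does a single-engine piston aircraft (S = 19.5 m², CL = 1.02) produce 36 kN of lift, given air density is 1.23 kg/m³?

v = 54.2 m/s

L = ½ρv²S·CL ⇒ v = √(2L/(ρ·S·CL))
v = √(2 × 36000 / (1.23 × 19.5 × 1.02)) = √2943 = 54.2 m/s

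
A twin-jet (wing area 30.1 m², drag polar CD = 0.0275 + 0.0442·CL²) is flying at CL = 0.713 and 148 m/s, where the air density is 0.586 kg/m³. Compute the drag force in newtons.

CD = 0.0275 + 0.0442 × 0.713² = 0.04997
D = ½ρv²S·CD = ½ × 0.586 × 148² × 30.1 × 0.04997 = 9650 N

D = 9650 N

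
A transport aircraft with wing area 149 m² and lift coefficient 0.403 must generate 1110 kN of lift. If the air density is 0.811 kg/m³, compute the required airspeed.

L = ½ρv²S·CL ⇒ v = √(2L/(ρ·S·CL))
v = √(2 × 1.11×10^6 / (0.811 × 149 × 0.403)) = √45590 = 214 m/s

v = 214 m/s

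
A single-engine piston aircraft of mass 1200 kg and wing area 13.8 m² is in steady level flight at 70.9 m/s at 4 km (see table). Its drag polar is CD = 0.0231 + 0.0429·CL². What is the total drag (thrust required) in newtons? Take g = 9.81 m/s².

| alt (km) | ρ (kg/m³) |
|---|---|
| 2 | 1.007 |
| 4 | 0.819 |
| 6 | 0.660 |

At 4 km, from the table: ρ = 0.819 kg/m³.
Weight W = mg = 1200 × 9.81 = 11772 N; in level flight L = W.
q = ½ρv² = ½ × 0.819 × 70.9² = 2058 Pa.
CL = W/(q·S) = 11772 / (2058 × 13.8) = 0.4144.
CD = 0.0231 + 0.0429 × 0.4144² = 0.03047.
D = q·S·CD = 2058 × 13.8 × 0.03047 = 865.5 N

D = 865 N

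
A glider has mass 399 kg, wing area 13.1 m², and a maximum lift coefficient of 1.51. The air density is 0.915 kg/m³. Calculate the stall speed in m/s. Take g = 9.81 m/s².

V_stall = 20.8 m/s

Stall occurs when L = W at CL,max. W = mg = 399 × 9.81 = 3914 N.
From L = ½ρV²S·CL,max = W: V_stall = √(2W/(ρSCL,max)) = √(2·3914/(0.915·13.1·1.51))
V_stall = √432.5 = 20.8 m/s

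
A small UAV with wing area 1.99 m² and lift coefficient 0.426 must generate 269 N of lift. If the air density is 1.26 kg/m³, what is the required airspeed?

v = 22.4 m/s

L = ½ρv²S·CL ⇒ v = √(2L/(ρ·S·CL))
v = √(2 × 269 / (1.26 × 1.99 × 0.426)) = √503.7 = 22.4 m/s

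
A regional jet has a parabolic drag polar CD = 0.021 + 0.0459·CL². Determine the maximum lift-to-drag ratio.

For CD = CD0 + K·CL², (L/D)max occurs at CL* = √(CD0/K) and equals 1/(2√(K·CD0)).
(L/D)max = 1/(2√(0.0459 × 0.021)) = 1/(2 × 0.03105) = 16.1

(L/D)max = 16.1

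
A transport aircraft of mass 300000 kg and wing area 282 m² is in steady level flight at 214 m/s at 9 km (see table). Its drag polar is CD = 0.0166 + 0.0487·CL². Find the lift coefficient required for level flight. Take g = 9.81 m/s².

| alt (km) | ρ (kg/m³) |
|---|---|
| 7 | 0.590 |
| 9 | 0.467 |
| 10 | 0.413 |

At 9 km, from the table: ρ = 0.467 kg/m³.
In steady level flight, lift balances weight: W = mg = 300000 × 9.81 = 2.943×10^6 N.
q = ½ρv² = ½ × 0.467 × 214² = 10690 Pa.
CL = W/(q·S) = 2.943×10^6 / (10690 × 282) = 0.9759.

CL = 0.976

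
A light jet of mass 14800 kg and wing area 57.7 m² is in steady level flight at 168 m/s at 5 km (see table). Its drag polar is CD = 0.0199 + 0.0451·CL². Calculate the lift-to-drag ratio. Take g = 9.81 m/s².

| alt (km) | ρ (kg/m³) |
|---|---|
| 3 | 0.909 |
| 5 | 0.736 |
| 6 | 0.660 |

At 5 km, from the table: ρ = 0.736 kg/m³.
Weight W = mg = 14800 × 9.81 = 1.4519×10^5 N; in level flight L = W.
Dynamic pressure q = 0.5 × 0.736 × 168² = 10390 Pa.
CL = W/(q·S) = 1.4519×10^5 / (10390 × 57.7) = 0.2423.
CD = 0.0199 + 0.0451 × 0.2423² = 0.02255.
L/D = CL/CD = 0.2423 / 0.02255 = 10.7

L/D = 10.7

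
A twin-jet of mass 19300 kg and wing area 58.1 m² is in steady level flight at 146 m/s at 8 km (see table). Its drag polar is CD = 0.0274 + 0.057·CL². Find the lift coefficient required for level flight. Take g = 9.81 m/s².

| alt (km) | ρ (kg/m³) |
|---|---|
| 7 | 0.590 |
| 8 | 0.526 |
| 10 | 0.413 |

CL = 0.581

At 8 km, from the table: ρ = 0.526 kg/m³.
In steady level flight, lift balances weight: W = mg = 19300 × 9.81 = 1.8933×10^5 N.
q = ½ρv² = ½ × 0.526 × 146² = 5606 Pa.
CL = W/(q·S) = 1.8933×10^5 / (5606 × 58.1) = 0.5813.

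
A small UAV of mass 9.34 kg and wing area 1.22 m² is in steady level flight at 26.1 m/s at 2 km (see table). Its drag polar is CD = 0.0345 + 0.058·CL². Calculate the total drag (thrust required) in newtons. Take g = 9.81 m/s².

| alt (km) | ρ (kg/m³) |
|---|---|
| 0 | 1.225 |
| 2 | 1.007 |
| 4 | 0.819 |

D = 15.6 N

At 2 km, from the table: ρ = 1.007 kg/m³.
Level flight ⇒ L = W = m·g = 9.34 × 9.81 = 91.625 N.
q = ½ρv² = ½ × 1.007 × 26.1² = 343 Pa.
CL = W/(q·S) = 91.625 / (343 × 1.22) = 0.219.
CD = 0.0345 + 0.058 × 0.219² = 0.03728.
D = q·S·CD = 343 × 1.22 × 0.03728 = 15.6 N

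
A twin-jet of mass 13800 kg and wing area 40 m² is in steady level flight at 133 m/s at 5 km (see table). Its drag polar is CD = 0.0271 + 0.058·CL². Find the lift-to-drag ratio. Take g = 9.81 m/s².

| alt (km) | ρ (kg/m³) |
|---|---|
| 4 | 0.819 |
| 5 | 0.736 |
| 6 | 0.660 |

L/D = 12.2

At 5 km, from the table: ρ = 0.736 kg/m³.
In steady level flight, lift balances weight: W = mg = 13800 × 9.81 = 1.3538×10^5 N.
Dynamic pressure q = 0.5 × 0.736 × 133² = 6510 Pa.
Required CL = L/(qS) = 1.3538×10^5/(6510·40) = 0.5199.
CD = 0.0271 + 0.058 × 0.5199² = 0.04278.
L/D = CL/CD = 0.5199 / 0.04278 = 12.2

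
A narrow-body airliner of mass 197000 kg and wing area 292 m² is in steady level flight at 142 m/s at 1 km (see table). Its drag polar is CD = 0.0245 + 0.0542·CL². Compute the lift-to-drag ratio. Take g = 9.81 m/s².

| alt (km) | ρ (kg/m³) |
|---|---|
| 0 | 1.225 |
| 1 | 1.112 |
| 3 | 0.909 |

At 1 km, from the table: ρ = 1.112 kg/m³.
Level flight ⇒ L = W = m·g = 197000 × 9.81 = 1.9326×10^6 N.
q = ½ρv² = ½ × 1.112 × 142² = 11210 Pa.
CL = W/(q·S) = 1.9326×10^6 / (11210 × 292) = 0.5903.
CD = 0.0245 + 0.0542 × 0.5903² = 0.04339.
L/D = CL/CD = 0.5903 / 0.04339 = 13.6

L/D = 13.6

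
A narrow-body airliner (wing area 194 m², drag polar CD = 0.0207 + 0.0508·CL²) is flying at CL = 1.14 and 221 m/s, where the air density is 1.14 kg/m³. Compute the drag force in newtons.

CD = 0.0207 + 0.0508 × 1.14² = 0.08672
D = ½ρv²S·CD = ½ × 1.14 × 221² × 194 × 0.08672 = 4.68×10^5 N

D = 4.68×10^5 N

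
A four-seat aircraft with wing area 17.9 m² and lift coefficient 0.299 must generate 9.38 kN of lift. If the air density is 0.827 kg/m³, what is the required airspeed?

v = 65.1 m/s

L = ½ρv²S·CL ⇒ v = √(2L/(ρ·S·CL))
v = √(2 × 9380 / (0.827 × 17.9 × 0.299)) = √4238 = 65.1 m/s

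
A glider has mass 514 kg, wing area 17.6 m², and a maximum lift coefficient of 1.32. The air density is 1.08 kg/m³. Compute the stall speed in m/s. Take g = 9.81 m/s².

V_stall = 20 m/s

At stall, lift equals weight: L = W = m·g = 514 × 9.81 = 5042 N.
From L = ½ρV²S·CL,max = W: V_stall = √(2W/(ρSCL,max)) = √(2·5042/(1.08·17.6·1.32))
V_stall = √401.9 = 20 m/s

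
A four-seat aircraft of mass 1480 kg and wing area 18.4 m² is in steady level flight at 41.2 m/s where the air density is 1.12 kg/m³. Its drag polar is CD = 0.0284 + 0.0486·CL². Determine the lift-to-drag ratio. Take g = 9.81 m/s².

Level flight ⇒ L = W = m·g = 1480 × 9.81 = 14519 N.
q = ½ρv² = ½ × 1.12 × 41.2² = 950.6 Pa.
CL = W/(q·S) = 14519 / (950.6 × 18.4) = 0.8301.
CD = 0.0284 + 0.0486 × 0.8301² = 0.06189.
L/D = CL/CD = 0.8301 / 0.06189 = 13.4

L/D = 13.4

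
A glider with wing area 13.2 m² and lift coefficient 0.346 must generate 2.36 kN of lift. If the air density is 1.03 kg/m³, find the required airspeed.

v = 31.7 m/s

L = ½ρv²S·CL ⇒ v = √(2L/(ρ·S·CL))
v = √(2 × 2360 / (1.03 × 13.2 × 0.346)) = √1003 = 31.7 m/s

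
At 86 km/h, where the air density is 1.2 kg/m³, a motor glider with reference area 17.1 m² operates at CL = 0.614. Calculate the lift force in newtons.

Convert speed: v = 86 km/h ÷ 3.6 = 23.89 m/s.
L = ½ρv²S·CL = ½ × 1.2 × 23.89² × 17.1 × 0.614 = 3600 N

L = 3600 N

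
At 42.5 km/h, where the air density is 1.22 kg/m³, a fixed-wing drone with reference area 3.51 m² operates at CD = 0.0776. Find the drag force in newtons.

D = 23.2 N

Convert speed: v = 42.5 km/h ÷ 3.6 = 11.81 m/s.
D = ½ρv²S·CD = ½ × 1.22 × 11.81² × 3.51 × 0.0776 = 23.2 N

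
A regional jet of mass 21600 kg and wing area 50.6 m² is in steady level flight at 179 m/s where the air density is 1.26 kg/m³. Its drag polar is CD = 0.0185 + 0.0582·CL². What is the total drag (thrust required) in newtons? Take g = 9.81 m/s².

Weight W = mg = 21600 × 9.81 = 2.119×10^5 N; in level flight L = W.
Dynamic pressure q = 0.5 × 1.26 × 179² = 20190 Pa.
Required CL = L/(qS) = 2.119×10^5/(20190·50.6) = 0.2075.
CD = 0.0185 + 0.0582 × 0.2075² = 0.021.
D = q·S·CD = 20190 × 50.6 × 0.021 = 21450 N

D = 21500 N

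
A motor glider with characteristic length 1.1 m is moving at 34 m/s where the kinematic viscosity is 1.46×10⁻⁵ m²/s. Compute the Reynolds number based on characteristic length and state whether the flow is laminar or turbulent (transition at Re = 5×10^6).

Re = 2.56×10^6 (laminar)

Re = v·c/ν = 34 × 1.1 / (1.46×10⁻⁵) = 2.56×10^6
Since 2.56×10^6 < 5×10^6, the flow is laminar.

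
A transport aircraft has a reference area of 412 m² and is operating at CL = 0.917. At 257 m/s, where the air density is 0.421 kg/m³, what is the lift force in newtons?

L = 5.25×10^6 N

L = ½ρv²S·CL = ½ × 0.421 × 257² × 412 × 0.917 = 5.25×10^6 N ≈ 5250 kN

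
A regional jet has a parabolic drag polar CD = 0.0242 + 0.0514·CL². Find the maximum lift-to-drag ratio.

For CD = CD0 + K·CL², (L/D)max occurs at CL* = √(CD0/K) and equals 1/(2√(K·CD0)).
(L/D)max = 1/(2√(0.0514 × 0.0242)) = 1/(2 × 0.03527) = 14.2

(L/D)max = 14.2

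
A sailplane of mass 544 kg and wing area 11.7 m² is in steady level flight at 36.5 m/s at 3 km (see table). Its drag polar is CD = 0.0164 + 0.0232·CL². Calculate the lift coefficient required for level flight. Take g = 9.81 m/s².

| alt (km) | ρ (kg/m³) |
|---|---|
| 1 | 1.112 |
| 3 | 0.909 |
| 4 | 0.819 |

At 3 km, from the table: ρ = 0.909 kg/m³.
Weight W = mg = 544 × 9.81 = 5336.6 N; in level flight L = W.
q = ½ρv² = ½ × 0.909 × 36.5² = 605.5 Pa.
CL = W/(q·S) = 5336.6 / (605.5 × 11.7) = 0.7533.

CL = 0.753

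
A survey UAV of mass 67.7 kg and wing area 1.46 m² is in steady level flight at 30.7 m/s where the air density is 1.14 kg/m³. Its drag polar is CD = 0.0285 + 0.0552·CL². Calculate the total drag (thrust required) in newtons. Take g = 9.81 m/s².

In steady level flight, lift balances weight: W = mg = 67.7 × 9.81 = 664.14 N.
q = ½ρv² = ½ × 1.14 × 30.7² = 537.2 Pa.
CL = W/(q·S) = 664.14 / (537.2 × 1.46) = 0.8467.
CD = 0.0285 + 0.0552 × 0.8467² = 0.06808.
D = q·S·CD = 537.2 × 1.46 × 0.06808 = 53.4 N

D = 53.4 N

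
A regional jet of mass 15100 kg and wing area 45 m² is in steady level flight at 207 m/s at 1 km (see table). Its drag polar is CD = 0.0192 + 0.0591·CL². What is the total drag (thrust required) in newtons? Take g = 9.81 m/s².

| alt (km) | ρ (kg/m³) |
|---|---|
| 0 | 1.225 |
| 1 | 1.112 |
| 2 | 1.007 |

At 1 km, from the table: ρ = 1.112 kg/m³.
Weight W = mg = 15100 × 9.81 = 1.4813×10^5 N; in level flight L = W.
Dynamic pressure q = 0.5 × 1.112 × 207² = 23820 Pa.
CL = W/(q·S) = 1.4813×10^5 / (23820 × 45) = 0.1382.
CD = 0.0192 + 0.0591 × 0.1382² = 0.02033.
D = q·S·CD = 23820 × 45 × 0.02033 = 21790 N

D = 21800 N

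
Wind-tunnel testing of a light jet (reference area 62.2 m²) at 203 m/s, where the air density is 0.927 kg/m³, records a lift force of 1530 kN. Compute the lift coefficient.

From L = ½ρv²S·CL, rearranging gives CL = 2L/(ρv²S).
CL = 2 × 1.53×10^6 / (0.927 × 203² × 62.2) = 1.29

CL = 1.29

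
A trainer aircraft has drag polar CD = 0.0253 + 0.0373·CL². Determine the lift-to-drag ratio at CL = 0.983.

CD = 0.0253 + 0.0373 × 0.983² = 0.06134
L/D = CL/CD = 0.983 / 0.06134 = 16

L/D = 16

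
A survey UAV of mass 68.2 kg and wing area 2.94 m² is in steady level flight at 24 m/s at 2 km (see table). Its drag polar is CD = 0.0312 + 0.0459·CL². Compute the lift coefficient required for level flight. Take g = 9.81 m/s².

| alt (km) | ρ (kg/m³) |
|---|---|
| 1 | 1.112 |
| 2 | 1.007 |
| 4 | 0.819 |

At 2 km, from the table: ρ = 1.007 kg/m³.
In steady level flight, lift balances weight: W = mg = 68.2 × 9.81 = 669.04 N.
Dynamic pressure q = 0.5 × 1.007 × 24² = 290 Pa.
CL = 2W/(ρv²S) = 2×669.04/(1.007×24²×2.94) = 0.7847.

CL = 0.785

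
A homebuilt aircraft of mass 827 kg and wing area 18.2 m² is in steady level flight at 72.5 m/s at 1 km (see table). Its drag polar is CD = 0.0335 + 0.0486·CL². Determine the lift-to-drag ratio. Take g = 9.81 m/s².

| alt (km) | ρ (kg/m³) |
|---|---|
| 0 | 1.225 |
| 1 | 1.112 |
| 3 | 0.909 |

L/D = 4.4

At 1 km, from the table: ρ = 1.112 kg/m³.
In steady level flight, lift balances weight: W = mg = 827 × 9.81 = 8112.9 N.
Dynamic pressure q = 0.5 × 1.112 × 72.5² = 2922 Pa.
CL = 2W/(ρv²S) = 2×8112.9/(1.112×72.5²×18.2) = 0.1525.
CD = 0.0335 + 0.0486 × 0.1525² = 0.03463.
L/D = CL/CD = 0.1525 / 0.03463 = 4.4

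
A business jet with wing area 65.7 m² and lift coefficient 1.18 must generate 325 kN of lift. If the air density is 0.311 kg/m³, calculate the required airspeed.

v = 164 m/s

L = ½ρv²S·CL ⇒ v = √(2L/(ρ·S·CL))
v = √(2 × 3.25×10^5 / (0.311 × 65.7 × 1.18)) = √26960 = 164 m/s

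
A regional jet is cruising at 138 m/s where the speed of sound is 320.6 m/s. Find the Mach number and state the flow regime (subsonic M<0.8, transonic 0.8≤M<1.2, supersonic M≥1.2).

M = v/a = 138 / 320.6 = 0.43
M = 0.43 → subsonic.

M = 0.43 (subsonic)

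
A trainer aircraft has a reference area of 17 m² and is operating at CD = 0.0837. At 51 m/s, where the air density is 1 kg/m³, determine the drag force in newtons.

D = ½ρv²S·CD = ½ × 1 × 51² × 17 × 0.0837 = 1850 N

D = 1850 N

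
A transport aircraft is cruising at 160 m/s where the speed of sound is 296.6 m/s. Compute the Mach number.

M = 0.539

M = v/a = 160 / 296.6 = 0.539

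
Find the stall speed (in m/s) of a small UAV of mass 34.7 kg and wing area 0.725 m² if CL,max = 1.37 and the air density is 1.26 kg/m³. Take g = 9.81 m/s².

At stall, lift equals weight: L = W = m·g = 34.7 × 9.81 = 340.4 N.
V_stall = √(2W/(ρ·S·CL,max)) = √(2 × 340.4 / (1.26 × 0.725 × 1.37))
V_stall = √544 = 23.3 m/s

V_stall = 23.3 m/s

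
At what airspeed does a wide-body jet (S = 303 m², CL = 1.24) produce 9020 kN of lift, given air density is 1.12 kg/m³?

v = 207 m/s

L = ½ρv²S·CL ⇒ v = √(2L/(ρ·S·CL))
v = √(2 × 9.02×10^6 / (1.12 × 303 × 1.24)) = √42870 = 207 m/s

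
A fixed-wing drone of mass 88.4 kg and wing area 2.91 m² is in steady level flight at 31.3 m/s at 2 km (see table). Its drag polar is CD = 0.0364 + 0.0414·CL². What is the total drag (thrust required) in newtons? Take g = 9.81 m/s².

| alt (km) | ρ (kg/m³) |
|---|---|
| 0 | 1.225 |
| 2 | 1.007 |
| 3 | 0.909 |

D = 73.9 N

At 2 km, from the table: ρ = 1.007 kg/m³.
Weight W = mg = 88.4 × 9.81 = 867.2 N; in level flight L = W.
q = ½ρv² = ½ × 1.007 × 31.3² = 493.3 Pa.
Required CL = L/(qS) = 867.2/(493.3·2.91) = 0.6041.
CD = 0.0364 + 0.0414 × 0.6041² = 0.05151.
D = q·S·CD = 493.3 × 2.91 × 0.05151 = 73.94 N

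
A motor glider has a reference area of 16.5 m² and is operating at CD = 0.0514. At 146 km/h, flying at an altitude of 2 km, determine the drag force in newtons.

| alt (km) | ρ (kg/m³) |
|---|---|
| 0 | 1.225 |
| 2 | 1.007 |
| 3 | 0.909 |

At 2 km, from the table: ρ = 1.007 kg/m³.
Convert speed: v = 146 km/h ÷ 3.6 = 40.56 m/s.
D = ½ρv²S·CD = ½ × 1.007 × 40.56² × 16.5 × 0.0514 = 702 N

D = 702 N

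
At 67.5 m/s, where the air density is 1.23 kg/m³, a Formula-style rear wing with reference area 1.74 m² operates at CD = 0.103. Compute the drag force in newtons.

Dynamic pressure q = ½ρv² = ½ × 1.23 × 67.5² = 2802 Pa.
D = q·S·CD = 2802 × 1.74 × 0.103 = 502 N

D = 502 N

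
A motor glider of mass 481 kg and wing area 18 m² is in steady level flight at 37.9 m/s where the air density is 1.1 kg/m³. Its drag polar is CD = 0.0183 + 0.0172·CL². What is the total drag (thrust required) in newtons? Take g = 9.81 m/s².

D = 287 N

Weight W = mg = 481 × 9.81 = 4718.6 N; in level flight L = W.
q = ½ρv² = ½ × 1.1 × 37.9² = 790 Pa.
Required CL = L/(qS) = 4718.6/(790·18) = 0.3318.
CD = 0.0183 + 0.0172 × 0.3318² = 0.02019.
D = q·S·CD = 790 × 18 × 0.02019 = 287.2 N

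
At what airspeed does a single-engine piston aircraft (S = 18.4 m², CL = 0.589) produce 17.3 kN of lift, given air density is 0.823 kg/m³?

L = ½ρv²S·CL ⇒ v = √(2L/(ρ·S·CL))
v = √(2 × 17300 / (0.823 × 18.4 × 0.589)) = √3879 = 62.3 m/s

v = 62.3 m/s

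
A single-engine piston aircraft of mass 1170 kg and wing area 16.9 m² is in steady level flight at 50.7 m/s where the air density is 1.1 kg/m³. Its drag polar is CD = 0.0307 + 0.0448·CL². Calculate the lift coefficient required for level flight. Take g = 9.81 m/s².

Level flight ⇒ L = W = m·g = 1170 × 9.81 = 11478 N.
Dynamic pressure q = 0.5 × 1.1 × 50.7² = 1414 Pa.
Required CL = L/(qS) = 11478/(1414·16.9) = 0.4804.

CL = 0.48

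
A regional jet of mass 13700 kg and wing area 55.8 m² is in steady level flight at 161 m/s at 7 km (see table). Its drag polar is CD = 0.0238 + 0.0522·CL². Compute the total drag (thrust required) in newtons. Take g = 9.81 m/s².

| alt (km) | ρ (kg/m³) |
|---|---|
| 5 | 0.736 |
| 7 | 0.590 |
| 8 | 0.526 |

At 7 km, from the table: ρ = 0.590 kg/m³.
Level flight ⇒ L = W = m·g = 13700 × 9.81 = 1.344×10^5 N.
Dynamic pressure q = 0.5 × 0.59 × 161² = 7647 Pa.
CL = W/(q·S) = 1.344×10^5 / (7647 × 55.8) = 0.315.
CD = 0.0238 + 0.0522 × 0.315² = 0.02898.
D = q·S·CD = 7647 × 55.8 × 0.02898 = 12360 N

D = 12400 N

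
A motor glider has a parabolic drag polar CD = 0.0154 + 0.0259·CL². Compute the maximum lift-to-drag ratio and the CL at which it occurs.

(L/D)max = 25, at CL = 0.771

For CD = CD0 + K·CL², (L/D)max occurs at CL* = √(CD0/K) and equals 1/(2√(K·CD0)).
(L/D)max = 1/(2√(0.0259 × 0.0154)) = 1/(2 × 0.01997) = 25
CL* = √(0.0154/0.0259) = 0.771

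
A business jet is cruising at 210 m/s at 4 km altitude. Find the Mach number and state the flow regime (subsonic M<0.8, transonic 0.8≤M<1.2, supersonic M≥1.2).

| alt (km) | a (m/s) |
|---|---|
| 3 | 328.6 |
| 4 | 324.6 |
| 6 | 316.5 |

At 4 km, from the table: a = 324.6 m/s.
M = v/a = 210 / 324.6 = 0.647
M = 0.647 → subsonic.

M = 0.647 (subsonic)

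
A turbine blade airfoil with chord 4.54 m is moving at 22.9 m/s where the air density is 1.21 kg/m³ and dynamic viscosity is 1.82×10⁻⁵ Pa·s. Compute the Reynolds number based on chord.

Re = 6.91×10^6

Re = ρ·v·c/μ = 1.21 × 22.9 × 4.54 / (1.82×10⁻⁵) = 6.91×10^6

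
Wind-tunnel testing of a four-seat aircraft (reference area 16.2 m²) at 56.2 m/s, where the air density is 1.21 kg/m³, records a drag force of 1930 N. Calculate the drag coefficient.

From D = ½ρv²S·CD, rearranging gives CD = 2D/(ρv²S).
CD = 2 × 1930 / (1.21 × 56.2² × 16.2) = 0.0623

CD = 0.0623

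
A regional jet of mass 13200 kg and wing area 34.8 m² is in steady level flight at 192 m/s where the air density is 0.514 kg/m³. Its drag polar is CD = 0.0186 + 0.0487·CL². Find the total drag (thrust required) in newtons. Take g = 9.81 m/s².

D = 8610 N

Level flight ⇒ L = W = m·g = 13200 × 9.81 = 1.2949×10^5 N.
Dynamic pressure q = 0.5 × 0.514 × 192² = 9474 Pa.
Required CL = L/(qS) = 1.2949×10^5/(9474·34.8) = 0.3928.
CD = 0.0186 + 0.0487 × 0.3928² = 0.02611.
D = q·S·CD = 9474 × 34.8 × 0.02611 = 8609 N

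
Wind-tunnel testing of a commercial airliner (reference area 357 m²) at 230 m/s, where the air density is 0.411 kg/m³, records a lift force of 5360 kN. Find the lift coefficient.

CL = 1.38

From L = ½ρv²S·CL, rearranging gives CL = 2L/(ρv²S).
CL = 2 × 5.36×10^6 / (0.411 × 230² × 357) = 1.38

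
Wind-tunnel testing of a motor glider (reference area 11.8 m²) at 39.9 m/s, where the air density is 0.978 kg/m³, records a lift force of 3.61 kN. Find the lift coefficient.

From L = ½ρv²S·CL, rearranging gives CL = 2L/(ρv²S).
CL = 2 × 3610 / (0.978 × 39.9² × 11.8) = 0.393

CL = 0.393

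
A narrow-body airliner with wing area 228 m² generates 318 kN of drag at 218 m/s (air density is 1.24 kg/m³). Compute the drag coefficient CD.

CD = 0.0473

From D = ½ρv²S·CD, rearranging gives CD = 2D/(ρv²S).
CD = 2 × 3.18×10^5 / (1.24 × 218² × 228) = 0.0473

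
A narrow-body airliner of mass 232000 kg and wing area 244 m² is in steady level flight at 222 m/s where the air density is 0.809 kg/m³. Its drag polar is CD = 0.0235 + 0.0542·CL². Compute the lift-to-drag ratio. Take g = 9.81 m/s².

L/D = 13.2

Weight W = mg = 232000 × 9.81 = 2.2759×10^6 N; in level flight L = W.
q = ½ρv² = ½ × 0.809 × 222² = 19940 Pa.
CL = 2W/(ρv²S) = 2×2.2759×10^6/(0.809×222²×244) = 0.4679.
CD = 0.0235 + 0.0542 × 0.4679² = 0.03537.
L/D = CL/CD = 0.4679 / 0.03537 = 13.2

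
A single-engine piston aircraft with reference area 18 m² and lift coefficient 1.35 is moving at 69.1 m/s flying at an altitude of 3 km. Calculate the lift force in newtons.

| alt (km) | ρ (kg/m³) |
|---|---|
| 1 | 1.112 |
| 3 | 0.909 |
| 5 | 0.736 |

At 3 km, from the table: ρ = 0.909 kg/m³.
Dynamic pressure q = ½ρv² = ½ × 0.909 × 69.1² = 2170 Pa.
L = q·S·CL = 2170 × 18 × 1.35 = 52700 N ≈ 52.7 kN

L = 52700 N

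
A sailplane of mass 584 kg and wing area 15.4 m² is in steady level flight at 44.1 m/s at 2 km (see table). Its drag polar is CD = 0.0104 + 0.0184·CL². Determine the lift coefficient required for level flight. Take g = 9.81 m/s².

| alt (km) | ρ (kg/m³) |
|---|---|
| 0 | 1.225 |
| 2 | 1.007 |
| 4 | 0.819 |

At 2 km, from the table: ρ = 1.007 kg/m³.
Weight W = mg = 584 × 9.81 = 5729 N; in level flight L = W.
q = ½ρv² = ½ × 1.007 × 44.1² = 979.2 Pa.
CL = W/(q·S) = 5729 / (979.2 × 15.4) = 0.3799.

CL = 0.38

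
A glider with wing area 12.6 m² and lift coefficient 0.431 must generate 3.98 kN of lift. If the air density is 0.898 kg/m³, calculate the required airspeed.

v = 40.4 m/s

L = ½ρv²S·CL ⇒ v = √(2L/(ρ·S·CL))
v = √(2 × 3980 / (0.898 × 12.6 × 0.431)) = √1632 = 40.4 m/s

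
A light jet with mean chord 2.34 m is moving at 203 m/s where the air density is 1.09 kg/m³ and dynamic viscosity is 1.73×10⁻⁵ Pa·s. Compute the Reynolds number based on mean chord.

Re = 2.99×10^7

Re = ρ·v·c/μ = 1.09 × 203 × 2.34 / (1.73×10⁻⁵) = 2.99×10^7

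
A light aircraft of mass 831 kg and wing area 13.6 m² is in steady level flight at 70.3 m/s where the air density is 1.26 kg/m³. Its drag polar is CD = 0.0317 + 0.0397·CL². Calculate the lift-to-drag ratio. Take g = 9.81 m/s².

L/D = 5.8

In steady level flight, lift balances weight: W = mg = 831 × 9.81 = 8152.1 N.
q = ½ρv² = ½ × 1.26 × 70.3² = 3114 Pa.
Required CL = L/(qS) = 8152.1/(3114·13.6) = 0.1925.
CD = 0.0317 + 0.0397 × 0.1925² = 0.03317.
L/D = CL/CD = 0.1925 / 0.03317 = 5.8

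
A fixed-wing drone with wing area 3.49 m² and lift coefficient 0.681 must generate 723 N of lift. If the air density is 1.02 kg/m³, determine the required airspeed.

L = ½ρv²S·CL ⇒ v = √(2L/(ρ·S·CL))
v = √(2 × 723 / (1.02 × 3.49 × 0.681)) = √596.5 = 24.4 m/s

v = 24.4 m/s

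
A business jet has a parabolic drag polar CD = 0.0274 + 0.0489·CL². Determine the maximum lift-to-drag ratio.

For CD = CD0 + K·CL², (L/D)max occurs at CL* = √(CD0/K) and equals 1/(2√(K·CD0)).
(L/D)max = 1/(2√(0.0489 × 0.0274)) = 1/(2 × 0.0366) = 13.7

(L/D)max = 13.7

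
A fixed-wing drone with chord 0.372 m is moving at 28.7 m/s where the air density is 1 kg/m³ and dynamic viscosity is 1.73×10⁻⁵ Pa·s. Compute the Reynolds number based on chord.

Re = ρ·v·c/μ = 1 × 28.7 × 0.372 / (1.73×10⁻⁵) = 6.17×10^5

Re = 6.17×10^5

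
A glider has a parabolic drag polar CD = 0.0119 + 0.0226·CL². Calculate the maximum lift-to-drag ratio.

(L/D)max = 30.5

For CD = CD0 + K·CL², (L/D)max occurs at CL* = √(CD0/K) and equals 1/(2√(K·CD0)).
(L/D)max = 1/(2√(0.0226 × 0.0119)) = 1/(2 × 0.0164) = 30.5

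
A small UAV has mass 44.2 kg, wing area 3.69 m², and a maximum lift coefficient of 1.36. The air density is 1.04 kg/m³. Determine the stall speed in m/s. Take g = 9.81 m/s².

At stall, lift equals weight: L = W = m·g = 44.2 × 9.81 = 433.6 N.
V_stall = √(2W/(ρ·S·CL,max)) = √(2 × 433.6 / (1.04 × 3.69 × 1.36))
V_stall = √166.2 = 12.9 m/s

V_stall = 12.9 m/s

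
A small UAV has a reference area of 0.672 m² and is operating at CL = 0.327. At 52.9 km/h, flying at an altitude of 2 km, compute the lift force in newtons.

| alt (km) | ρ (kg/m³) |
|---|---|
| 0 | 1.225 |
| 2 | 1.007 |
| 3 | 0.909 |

L = 23.9 N

At 2 km, from the table: ρ = 1.007 kg/m³.
Convert speed: v = 52.9 km/h ÷ 3.6 = 14.69 m/s.
L = ½ρv²S·CL = ½ × 1.007 × 14.69² × 0.672 × 0.327 = 23.9 N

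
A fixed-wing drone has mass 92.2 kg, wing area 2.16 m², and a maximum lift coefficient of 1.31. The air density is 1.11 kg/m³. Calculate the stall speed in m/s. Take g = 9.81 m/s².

V_stall = 24 m/s

At stall, lift equals weight: L = W = m·g = 92.2 × 9.81 = 904.5 N.
From L = ½ρV²S·CL,max = W: V_stall = √(2W/(ρSCL,max)) = √(2·904.5/(1.11·2.16·1.31))
V_stall = √575.9 = 24 m/s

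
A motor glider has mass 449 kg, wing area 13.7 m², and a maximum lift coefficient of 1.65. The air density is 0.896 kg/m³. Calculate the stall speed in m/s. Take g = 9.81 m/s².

V_stall = 20.9 m/s

Weight W = mg = 449 × 9.81 = 4405 N.
From L = ½ρV²S·CL,max = W: V_stall = √(2W/(ρSCL,max)) = √(2·4405/(0.896·13.7·1.65))
V_stall = √434.9 = 20.9 m/s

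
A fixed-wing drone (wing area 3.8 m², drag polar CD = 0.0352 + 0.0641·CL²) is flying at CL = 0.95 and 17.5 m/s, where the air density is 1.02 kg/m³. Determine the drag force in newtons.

CD = 0.0352 + 0.0641 × 0.95² = 0.09305
D = ½ρv²S·CD = ½ × 1.02 × 17.5² × 3.8 × 0.09305 = 55.2 N

D = 55.2 N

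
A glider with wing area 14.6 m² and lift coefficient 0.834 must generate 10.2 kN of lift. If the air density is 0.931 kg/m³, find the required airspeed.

v = 42.4 m/s

L = ½ρv²S·CL ⇒ v = √(2L/(ρ·S·CL))
v = √(2 × 10200 / (0.931 × 14.6 × 0.834)) = √1800 = 42.4 m/s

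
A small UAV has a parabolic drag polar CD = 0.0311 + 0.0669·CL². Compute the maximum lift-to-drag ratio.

For CD = CD0 + K·CL², (L/D)max occurs at CL* = √(CD0/K) and equals 1/(2√(K·CD0)).
(L/D)max = 1/(2√(0.0669 × 0.0311)) = 1/(2 × 0.04561) = 11

(L/D)max = 11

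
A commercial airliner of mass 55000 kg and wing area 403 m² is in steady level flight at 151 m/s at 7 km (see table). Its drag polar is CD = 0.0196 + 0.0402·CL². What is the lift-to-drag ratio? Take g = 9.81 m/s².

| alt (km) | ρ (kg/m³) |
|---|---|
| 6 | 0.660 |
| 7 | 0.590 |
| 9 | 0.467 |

At 7 km, from the table: ρ = 0.590 kg/m³.
Weight W = mg = 55000 × 9.81 = 5.3955×10^5 N; in level flight L = W.
q = ½ρv² = ½ × 0.59 × 151² = 6726 Pa.
Required CL = L/(qS) = 5.3955×10^5/(6726·403) = 0.199.
CD = 0.0196 + 0.0402 × 0.199² = 0.02119.
L/D = CL/CD = 0.199 / 0.02119 = 9.39

L/D = 9.39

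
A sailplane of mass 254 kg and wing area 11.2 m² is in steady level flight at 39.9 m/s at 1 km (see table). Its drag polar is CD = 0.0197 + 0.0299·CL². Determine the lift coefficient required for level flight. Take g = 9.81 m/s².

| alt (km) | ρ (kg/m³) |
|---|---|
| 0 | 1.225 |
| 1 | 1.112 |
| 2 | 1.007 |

At 1 km, from the table: ρ = 1.112 kg/m³.
In steady level flight, lift balances weight: W = mg = 254 × 9.81 = 2491.7 N.
q = ½ρv² = ½ × 1.112 × 39.9² = 885.2 Pa.
Required CL = L/(qS) = 2491.7/(885.2·11.2) = 0.2513.

CL = 0.251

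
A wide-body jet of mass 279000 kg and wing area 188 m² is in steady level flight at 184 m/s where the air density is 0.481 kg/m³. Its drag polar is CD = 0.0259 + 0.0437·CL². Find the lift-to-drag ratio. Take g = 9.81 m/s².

In steady level flight, lift balances weight: W = mg = 279000 × 9.81 = 2.737×10^6 N.
q = ½ρv² = ½ × 0.481 × 184² = 8142 Pa.
CL = W/(q·S) = 2.737×10^6 / (8142 × 188) = 1.788.
CD = 0.0259 + 0.0437 × 1.788² = 0.1656.
L/D = CL/CD = 1.788 / 0.1656 = 10.8

L/D = 10.8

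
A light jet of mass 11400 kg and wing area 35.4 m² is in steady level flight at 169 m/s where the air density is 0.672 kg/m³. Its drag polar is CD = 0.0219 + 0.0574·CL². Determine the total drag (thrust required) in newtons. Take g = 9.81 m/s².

D = 9550 N

In steady level flight, lift balances weight: W = mg = 11400 × 9.81 = 1.1183×10^5 N.
q = ½ρv² = ½ × 0.672 × 169² = 9596 Pa.
CL = W/(q·S) = 1.1183×10^5 / (9596 × 35.4) = 0.3292.
CD = 0.0219 + 0.0574 × 0.3292² = 0.02812.
D = q·S·CD = 9596 × 35.4 × 0.02812 = 9553 N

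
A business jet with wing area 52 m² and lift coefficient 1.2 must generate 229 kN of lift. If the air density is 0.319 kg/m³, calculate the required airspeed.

v = 152 m/s

L = ½ρv²S·CL ⇒ v = √(2L/(ρ·S·CL))
v = √(2 × 2.29×10^5 / (0.319 × 52 × 1.2)) = √23010 = 152 m/s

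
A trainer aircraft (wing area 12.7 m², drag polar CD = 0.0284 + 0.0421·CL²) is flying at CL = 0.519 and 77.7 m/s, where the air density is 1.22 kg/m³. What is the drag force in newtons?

CD = 0.0284 + 0.0421 × 0.519² = 0.03974
D = ½ρv²S·CD = ½ × 1.22 × 77.7² × 12.7 × 0.03974 = 1860 N

D = 1860 N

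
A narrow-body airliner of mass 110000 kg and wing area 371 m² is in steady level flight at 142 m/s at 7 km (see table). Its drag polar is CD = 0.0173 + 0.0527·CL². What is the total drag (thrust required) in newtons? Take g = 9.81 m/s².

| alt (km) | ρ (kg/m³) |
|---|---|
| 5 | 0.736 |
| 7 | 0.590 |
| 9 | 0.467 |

D = 66000 N

At 7 km, from the table: ρ = 0.590 kg/m³.
In steady level flight, lift balances weight: W = mg = 110000 × 9.81 = 1.0791×10^6 N.
Dynamic pressure q = 0.5 × 0.59 × 142² = 5948 Pa.
Required CL = L/(qS) = 1.0791×10^6/(5948·371) = 0.489.
CD = 0.0173 + 0.0527 × 0.489² = 0.0299.
D = q·S·CD = 5948 × 371 × 0.0299 = 65990 N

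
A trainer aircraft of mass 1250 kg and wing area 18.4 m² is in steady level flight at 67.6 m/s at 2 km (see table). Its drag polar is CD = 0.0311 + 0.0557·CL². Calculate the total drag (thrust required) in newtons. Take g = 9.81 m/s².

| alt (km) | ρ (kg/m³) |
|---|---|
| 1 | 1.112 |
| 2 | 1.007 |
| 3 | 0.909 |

At 2 km, from the table: ρ = 1.007 kg/m³.
In steady level flight, lift balances weight: W = mg = 1250 × 9.81 = 12262 N.
Dynamic pressure q = 0.5 × 1.007 × 67.6² = 2301 Pa.
Required CL = L/(qS) = 12262/(2301·18.4) = 0.2896.
CD = 0.0311 + 0.0557 × 0.2896² = 0.03577.
D = q·S·CD = 2301 × 18.4 × 0.03577 = 1514 N

D = 1510 N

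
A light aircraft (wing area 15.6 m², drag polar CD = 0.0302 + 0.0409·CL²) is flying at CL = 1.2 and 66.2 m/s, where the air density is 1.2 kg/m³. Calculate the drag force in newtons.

D = 3650 N

CD = 0.0302 + 0.0409 × 1.2² = 0.0891
D = ½ρv²S·CD = ½ × 1.2 × 66.2² × 15.6 × 0.0891 = 3650 N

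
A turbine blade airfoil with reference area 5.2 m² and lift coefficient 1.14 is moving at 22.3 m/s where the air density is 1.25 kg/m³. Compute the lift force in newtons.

L = 1840 N

L = ½ρv²S·CL = ½ × 1.25 × 22.3² × 5.2 × 1.14 = 1840 N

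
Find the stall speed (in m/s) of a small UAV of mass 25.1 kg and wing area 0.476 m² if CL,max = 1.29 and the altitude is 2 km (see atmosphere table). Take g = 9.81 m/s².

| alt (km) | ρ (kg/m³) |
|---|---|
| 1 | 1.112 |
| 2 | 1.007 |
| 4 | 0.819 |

At 2 km, from the table: ρ = 1.007 kg/m³.
Stall occurs when L = W at CL,max. W = mg = 25.1 × 9.81 = 246.2 N.
From L = ½ρV²S·CL,max = W: V_stall = √(2W/(ρSCL,max)) = √(2·246.2/(1.007·0.476·1.29))
V_stall = √796.4 = 28.2 m/s

V_stall = 28.2 m/s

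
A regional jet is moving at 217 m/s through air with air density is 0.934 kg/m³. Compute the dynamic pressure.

q = 22000 Pa

q = ½ρv² = ½ × 0.934 × 217² = 22000 Pa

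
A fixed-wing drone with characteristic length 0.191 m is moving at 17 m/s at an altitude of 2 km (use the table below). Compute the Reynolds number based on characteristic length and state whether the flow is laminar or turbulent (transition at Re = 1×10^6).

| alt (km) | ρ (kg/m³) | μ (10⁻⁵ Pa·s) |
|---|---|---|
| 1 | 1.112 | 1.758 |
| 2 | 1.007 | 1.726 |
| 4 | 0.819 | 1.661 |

At 2 km, from the table: ρ = 1.007 kg/m³, μ = 1.726×10⁻⁵ Pa·s.
Re = ρ·v·c/μ = 1.007 × 17 × 0.191 / (1.726×10⁻⁵) = 1.89×10^5
Since 1.89×10^5 < 1×10^6, the flow is laminar.

Re = 1.89×10^5 (laminar)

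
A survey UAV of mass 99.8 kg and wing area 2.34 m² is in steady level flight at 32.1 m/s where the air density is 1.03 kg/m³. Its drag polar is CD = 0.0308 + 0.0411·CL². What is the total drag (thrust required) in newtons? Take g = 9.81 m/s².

In steady level flight, lift balances weight: W = mg = 99.8 × 9.81 = 979.04 N.
q = ½ρv² = ½ × 1.03 × 32.1² = 530.7 Pa.
CL = W/(q·S) = 979.04 / (530.7 × 2.34) = 0.7884.
CD = 0.0308 + 0.0411 × 0.7884² = 0.05635.
D = q·S·CD = 530.7 × 2.34 × 0.05635 = 69.97 N

D = 70 N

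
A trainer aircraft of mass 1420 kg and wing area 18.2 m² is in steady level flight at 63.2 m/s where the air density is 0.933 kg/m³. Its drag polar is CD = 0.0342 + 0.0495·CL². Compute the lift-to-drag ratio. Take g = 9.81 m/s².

In steady level flight, lift balances weight: W = mg = 1420 × 9.81 = 13930 N.
Dynamic pressure q = 0.5 × 0.933 × 63.2² = 1863 Pa.
Required CL = L/(qS) = 13930/(1863·18.2) = 0.4108.
CD = 0.0342 + 0.0495 × 0.4108² = 0.04255.
L/D = CL/CD = 0.4108 / 0.04255 = 9.65

L/D = 9.65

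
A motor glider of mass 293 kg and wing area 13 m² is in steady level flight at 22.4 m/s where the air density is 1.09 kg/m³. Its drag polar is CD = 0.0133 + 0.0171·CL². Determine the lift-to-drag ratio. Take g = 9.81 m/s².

L/D = 33

In steady level flight, lift balances weight: W = mg = 293 × 9.81 = 2874.3 N.
Dynamic pressure q = 0.5 × 1.09 × 22.4² = 273.5 Pa.
Required CL = L/(qS) = 2874.3/(273.5·13) = 0.8085.
CD = 0.0133 + 0.0171 × 0.8085² = 0.02448.
L/D = CL/CD = 0.8085 / 0.02448 = 33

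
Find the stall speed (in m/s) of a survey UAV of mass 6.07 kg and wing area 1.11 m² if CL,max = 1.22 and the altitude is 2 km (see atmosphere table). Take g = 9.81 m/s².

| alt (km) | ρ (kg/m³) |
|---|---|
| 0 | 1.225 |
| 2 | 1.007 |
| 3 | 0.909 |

V_stall = 9.35 m/s

At 2 km, from the table: ρ = 1.007 kg/m³.
At stall, lift equals weight: L = W = m·g = 6.07 × 9.81 = 59.55 N.
From L = ½ρV²S·CL,max = W: V_stall = √(2W/(ρSCL,max)) = √(2·59.55/(1.007·1.11·1.22))
V_stall = √87.33 = 9.35 m/s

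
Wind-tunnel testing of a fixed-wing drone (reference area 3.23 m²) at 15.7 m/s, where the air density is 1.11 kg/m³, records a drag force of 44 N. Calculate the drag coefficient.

CD = 0.0996

From D = ½ρv²S·CD, rearranging gives CD = 2D/(ρv²S).
CD = 2 × 44 / (1.11 × 15.7² × 3.23) = 0.0996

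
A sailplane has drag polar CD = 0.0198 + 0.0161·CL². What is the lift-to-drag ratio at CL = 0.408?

L/D = 18.1

CD = 0.0198 + 0.0161 × 0.408² = 0.02248
L/D = CL/CD = 0.408 / 0.02248 = 18.1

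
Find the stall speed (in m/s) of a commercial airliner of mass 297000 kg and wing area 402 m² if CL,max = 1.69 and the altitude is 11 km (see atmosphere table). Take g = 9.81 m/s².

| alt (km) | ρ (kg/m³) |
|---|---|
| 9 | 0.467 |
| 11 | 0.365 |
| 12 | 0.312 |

V_stall = 153 m/s

At 11 km, from the table: ρ = 0.365 kg/m³.
Weight W = mg = 297000 × 9.81 = 2.914×10^6 N.
V_stall = √(2W/(ρ·S·CL,max)) = √(2 × 2.914×10^6 / (0.365 × 402 × 1.69))
V_stall = √23500 = 153 m/s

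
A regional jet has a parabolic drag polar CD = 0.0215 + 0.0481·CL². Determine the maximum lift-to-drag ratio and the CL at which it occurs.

For CD = CD0 + K·CL², (L/D)max occurs at CL* = √(CD0/K) and equals 1/(2√(K·CD0)).
(L/D)max = 1/(2√(0.0481 × 0.0215)) = 1/(2 × 0.03216) = 15.5
CL* = √(0.0215/0.0481) = 0.669

(L/D)max = 15.5, at CL = 0.669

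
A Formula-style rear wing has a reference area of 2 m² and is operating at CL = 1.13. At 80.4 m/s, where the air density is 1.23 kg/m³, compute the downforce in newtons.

L = 8980 N

Dynamic pressure q = ½ρv² = ½ × 1.23 × 80.4² = 3975 Pa.
L = q·S·CL = 3975 × 2 × 1.13 = 8980 N ≈ 8.98 kN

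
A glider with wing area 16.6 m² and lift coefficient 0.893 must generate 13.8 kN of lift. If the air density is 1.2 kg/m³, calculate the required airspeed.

L = ½ρv²S·CL ⇒ v = √(2L/(ρ·S·CL))
v = √(2 × 13800 / (1.2 × 16.6 × 0.893)) = √1552 = 39.4 m/s

v = 39.4 m/s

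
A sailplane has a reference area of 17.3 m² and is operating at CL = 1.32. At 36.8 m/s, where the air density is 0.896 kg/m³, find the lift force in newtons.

L = ½ρv²S·CL = ½ × 0.896 × 36.8² × 17.3 × 1.32 = 13900 N ≈ 13.9 kN

L = 13900 N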